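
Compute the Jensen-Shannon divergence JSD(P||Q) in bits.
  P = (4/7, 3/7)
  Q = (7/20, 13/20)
0.0359 bits

Jensen-Shannon divergence is:
JSD(P||Q) = 0.5 × D_KL(P||M) + 0.5 × D_KL(Q||M)
where M = 0.5 × (P + Q) is the mixture distribution.

M = 0.5 × (4/7, 3/7) + 0.5 × (7/20, 13/20) = (0.460714, 0.539286)

D_KL(P||M) = 0.0355 bits
D_KL(Q||M) = 0.0363 bits

JSD(P||Q) = 0.5 × 0.0355 + 0.5 × 0.0363 = 0.0359 bits

Unlike KL divergence, JSD is symmetric and bounded: 0 ≤ JSD ≤ log(2).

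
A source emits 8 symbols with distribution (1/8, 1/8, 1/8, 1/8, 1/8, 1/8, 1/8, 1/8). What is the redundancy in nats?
0.0000 nats

Redundancy measures how far a source is from maximum entropy:
R = H_max - H(X)

Maximum entropy for 8 symbols: H_max = log_e(8) = 2.0794 nats
Actual entropy: H(X) = 2.0794 nats
Redundancy: R = 2.0794 - 2.0794 = 0.0000 nats

This redundancy represents potential for compression: the source could be compressed by 0.0000 nats per symbol.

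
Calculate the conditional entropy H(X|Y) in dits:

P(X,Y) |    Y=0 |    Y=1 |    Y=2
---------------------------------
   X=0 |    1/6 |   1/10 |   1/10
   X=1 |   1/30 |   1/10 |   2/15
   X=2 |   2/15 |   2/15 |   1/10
0.4518 dits

Using the chain rule: H(X|Y) = H(X,Y) - H(Y)

First, compute H(X,Y) = 0.9290 dits

Marginal P(Y) = (1/3, 1/3, 1/3)
H(Y) = 0.4771 dits

H(X|Y) = H(X,Y) - H(Y) = 0.9290 - 0.4771 = 0.4518 dits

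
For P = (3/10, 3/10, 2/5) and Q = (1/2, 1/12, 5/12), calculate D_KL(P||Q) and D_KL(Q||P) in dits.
D_KL(P||Q) = 0.0932, D_KL(Q||P) = 0.0720

KL divergence is not symmetric: D_KL(P||Q) ≠ D_KL(Q||P) in general.

D_KL(P||Q) = 0.0932 dits
D_KL(Q||P) = 0.0720 dits

No, they are not equal!

This asymmetry is why KL divergence is not a true distance metric.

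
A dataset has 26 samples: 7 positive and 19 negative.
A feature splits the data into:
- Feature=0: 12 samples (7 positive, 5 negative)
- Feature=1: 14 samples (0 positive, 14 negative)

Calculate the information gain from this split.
0.3881 bits

Information Gain = H(Y) - H(Y|Feature)

Before split:
P(positive) = 7/26 = 0.2692
H(Y) = 0.8404 bits

After split:
Feature=0: H = 0.9799 bits (weight = 12/26)
Feature=1: H = 0.0000 bits (weight = 14/26)
H(Y|Feature) = (12/26)×0.9799 + (14/26)×0.0000 = 0.4522 bits

Information Gain = 0.8404 - 0.4522 = 0.3881 bits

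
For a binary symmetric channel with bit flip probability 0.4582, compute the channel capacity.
0.0050 bits

For a binary symmetric channel (BSC) with error probability p:
Capacity C = 1 - H(p) bits per symbol

where H(p) = -p log₂(p) - (1-p) log₂(1-p) is the binary entropy function.

H(0.4582) = 0.9950 bits
C = 1 - 0.9950 = 0.0050 bits per symbol

This means we can reliably transmit up to 0.0050 bits of information per channel use.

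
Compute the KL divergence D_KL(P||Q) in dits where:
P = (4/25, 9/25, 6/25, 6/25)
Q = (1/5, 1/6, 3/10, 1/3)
0.0474 dits

KL divergence: D_KL(P||Q) = Σ p(x) log(p(x)/q(x))

Computing term by term:
  x=0: 4/25 × log_10[(4/25)/(1/5)] = 4/25 × -0.0969 = -0.0155
  x=1: 9/25 × log_10[(9/25)/(1/6)] = 9/25 × 0.3345 = 0.1204
  x=2: 6/25 × log_10[(6/25)/(3/10)] = 6/25 × -0.0969 = -0.0233
  x=3: 6/25 × log_10[(6/25)/(1/3)] = 6/25 × -0.1427 = -0.0342

D_KL(P||Q) = 0.0474 dits

Note: KL divergence is always non-negative and equals 0 iff P = Q.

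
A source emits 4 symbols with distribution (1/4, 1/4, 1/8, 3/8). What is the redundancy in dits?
0.0284 dits

Redundancy measures how far a source is from maximum entropy:
R = H_max - H(X)

Maximum entropy for 4 symbols: H_max = log_10(4) = 0.6021 dits
Actual entropy: H(X) = 0.5737 dits
Redundancy: R = 0.6021 - 0.5737 = 0.0284 dits

This redundancy represents potential for compression: the source could be compressed by 0.0284 dits per symbol.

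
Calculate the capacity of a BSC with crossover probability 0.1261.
0.4534 bits

For a binary symmetric channel (BSC) with error probability p:
Capacity C = 1 - H(p) bits per symbol

where H(p) = -p log₂(p) - (1-p) log₂(1-p) is the binary entropy function.

H(0.1261) = 0.5466 bits
C = 1 - 0.5466 = 0.4534 bits per symbol

This means we can reliably transmit up to 0.4534 bits of information per channel use.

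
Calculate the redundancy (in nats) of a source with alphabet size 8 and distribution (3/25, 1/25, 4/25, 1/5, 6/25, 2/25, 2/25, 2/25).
0.1325 nats

Redundancy measures how far a source is from maximum entropy:
R = H_max - H(X)

Maximum entropy for 8 symbols: H_max = log_e(8) = 2.0794 nats
Actual entropy: H(X) = 1.9470 nats
Redundancy: R = 2.0794 - 1.9470 = 0.1325 nats

This redundancy represents potential for compression: the source could be compressed by 0.1325 nats per symbol.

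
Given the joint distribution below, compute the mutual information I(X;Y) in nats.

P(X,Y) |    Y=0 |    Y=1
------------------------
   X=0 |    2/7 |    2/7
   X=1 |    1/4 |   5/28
0.0034 nats

Mutual information: I(X;Y) = H(X) + H(Y) - H(X,Y)

Marginals:
P(X) = (4/7, 3/7), H(X) = 0.6829 nats
P(Y) = (15/28, 13/28), H(Y) = 0.6906 nats

Joint entropy: H(X,Y) = 1.3701 nats

I(X;Y) = 0.6829 + 0.6906 - 1.3701 = 0.0034 nats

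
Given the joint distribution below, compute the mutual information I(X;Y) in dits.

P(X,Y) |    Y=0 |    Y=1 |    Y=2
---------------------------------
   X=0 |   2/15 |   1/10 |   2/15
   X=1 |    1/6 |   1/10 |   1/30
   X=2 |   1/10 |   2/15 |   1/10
0.0180 dits

Mutual information: I(X;Y) = H(X) + H(Y) - H(X,Y)

Marginals:
P(X) = (11/30, 3/10, 1/3), H(X) = 0.4757 dits
P(Y) = (2/5, 1/3, 4/15), H(Y) = 0.4713 dits

Joint entropy: H(X,Y) = 0.9290 dits

I(X;Y) = 0.4757 + 0.4713 - 0.9290 = 0.0180 dits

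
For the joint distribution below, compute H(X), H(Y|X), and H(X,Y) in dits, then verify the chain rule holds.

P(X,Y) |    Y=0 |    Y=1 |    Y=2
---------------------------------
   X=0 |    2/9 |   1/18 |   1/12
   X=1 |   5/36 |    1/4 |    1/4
H(X,Y) = 0.7249, H(X) = 0.2841, H(Y|X) = 0.4409 (all in dits)

Chain rule: H(X,Y) = H(X) + H(Y|X)

Left side — joint entropy directly:
H(X,Y) = -Σ p(x,y) log p(x,y) = 0.7249 dits

Right side — compute H(Y|X) from the conditional distributions:
P(X) = (13/36, 23/36), so H(X) = 0.2841 dits
H(Y|X) = Σ_x P(X=x) · H(Y|X=x):
  P(Y|X=0) = (8/13, 2/13, 3/13), H(Y|X=0) = 0.4018, weight P(X=0) = 13/36
  P(Y|X=1) = (5/23, 9/23, 9/23), H(Y|X=1) = 0.4630, weight P(X=1) = 23/36
H(Y|X) = 0.4409 dits

H(X) + H(Y|X) = 0.2841 + 0.4409 = 0.7249 dits

Both sides equal 0.7249 dits. ✓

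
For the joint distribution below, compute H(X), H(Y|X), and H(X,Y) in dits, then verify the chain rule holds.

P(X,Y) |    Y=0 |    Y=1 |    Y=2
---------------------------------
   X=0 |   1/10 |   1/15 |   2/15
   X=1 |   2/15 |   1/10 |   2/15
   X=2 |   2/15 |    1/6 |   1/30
H(X,Y) = 0.9240, H(X) = 0.4757, H(Y|X) = 0.4484 (all in dits)

Chain rule: H(X,Y) = H(X) + H(Y|X)

Left side — joint entropy directly:
H(X,Y) = -Σ p(x,y) log p(x,y) = 0.9240 dits

Right side — compute H(Y|X) from the conditional distributions:
P(X) = (3/10, 11/30, 1/3), so H(X) = 0.4757 dits
H(Y|X) = Σ_x P(X=x) · H(Y|X=x):
  P(Y|X=0) = (1/3, 2/9, 4/9), H(Y|X=0) = 0.4607, weight P(X=0) = 3/10
  P(Y|X=1) = (4/11, 3/11, 4/11), H(Y|X=1) = 0.4734, weight P(X=1) = 11/30
  P(Y|X=2) = (2/5, 1/2, 1/10), H(Y|X=2) = 0.4097, weight P(X=2) = 1/3
H(Y|X) = 0.4484 dits

H(X) + H(Y|X) = 0.4757 + 0.4484 = 0.9240 dits

Both sides equal 0.9240 dits. ✓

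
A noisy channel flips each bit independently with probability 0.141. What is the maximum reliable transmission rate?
0.4131 bits

For a binary symmetric channel (BSC) with error probability p:
Capacity C = 1 - H(p) bits per symbol

where H(p) = -p log₂(p) - (1-p) log₂(1-p) is the binary entropy function.

H(0.141) = 0.5869 bits
C = 1 - 0.5869 = 0.4131 bits per symbol

This means we can reliably transmit up to 0.4131 bits of information per channel use.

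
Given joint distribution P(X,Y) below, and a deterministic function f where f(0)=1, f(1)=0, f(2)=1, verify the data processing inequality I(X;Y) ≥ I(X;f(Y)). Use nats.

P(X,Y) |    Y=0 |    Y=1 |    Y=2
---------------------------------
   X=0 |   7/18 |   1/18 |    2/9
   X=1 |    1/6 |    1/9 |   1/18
I(X;Y) = 0.0521, I(X;f(Y)) = 0.0472, inequality holds: 0.0521 ≥ 0.0472

Data Processing Inequality: For any Markov chain X → Y → Z, we have I(X;Y) ≥ I(X;Z).

Here Z = f(Y) is a deterministic function of Y, forming X → Y → Z.

Original I(X;Y) = 0.0521 nats

After applying f:
P(X,Z) where Z=f(Y):
- P(X,Z=0) = P(X,Y=1)
- P(X,Z=1) = P(X,Y=0) + P(X,Y=2)

I(X;Z) = I(X;f(Y)) = 0.0472 nats

Verification: 0.0521 ≥ 0.0472 ✓

Information cannot be created by processing; the function f can only lose information about X.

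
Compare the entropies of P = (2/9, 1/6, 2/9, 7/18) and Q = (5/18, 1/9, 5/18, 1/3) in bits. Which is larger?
P

Computing entropies in bits:
H(P) = 1.9251
H(Q) = 1.9072

Distribution P has higher entropy.

Intuition: The distribution closer to uniform (more spread out) has higher entropy.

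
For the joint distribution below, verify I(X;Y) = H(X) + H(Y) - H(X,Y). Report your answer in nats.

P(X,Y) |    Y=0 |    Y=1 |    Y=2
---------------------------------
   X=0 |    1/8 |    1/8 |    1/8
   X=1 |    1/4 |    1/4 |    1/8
I(X;Y) = 0.0109 nats

Mutual information has multiple equivalent forms:
- I(X;Y) = H(X) - H(X|Y)
- I(X;Y) = H(Y) - H(Y|X)
- I(X;Y) = H(X) + H(Y) - H(X,Y)

Computing all quantities:
H(X) = 0.6616, H(Y) = 1.0822, H(X,Y) = 1.7329
H(X|Y) = 0.6507, H(Y|X) = 1.0713

Verification:
H(X) - H(X|Y) = 0.6616 - 0.6507 = 0.0109
H(Y) - H(Y|X) = 1.0822 - 1.0713 = 0.0109
H(X) + H(Y) - H(X,Y) = 0.6616 + 1.0822 - 1.7329 = 0.0109

All forms give I(X;Y) = 0.0109 nats. ✓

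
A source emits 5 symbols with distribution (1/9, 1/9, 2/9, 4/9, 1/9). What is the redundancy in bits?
0.2631 bits

Redundancy measures how far a source is from maximum entropy:
R = H_max - H(X)

Maximum entropy for 5 symbols: H_max = log_2(5) = 2.3219 bits
Actual entropy: H(X) = 2.0588 bits
Redundancy: R = 2.3219 - 2.0588 = 0.2631 bits

This redundancy represents potential for compression: the source could be compressed by 0.2631 bits per symbol.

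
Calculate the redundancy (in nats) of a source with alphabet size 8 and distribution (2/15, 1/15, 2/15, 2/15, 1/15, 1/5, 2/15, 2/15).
0.0532 nats

Redundancy measures how far a source is from maximum entropy:
R = H_max - H(X)

Maximum entropy for 8 symbols: H_max = log_e(8) = 2.0794 nats
Actual entropy: H(X) = 2.0262 nats
Redundancy: R = 2.0794 - 2.0262 = 0.0532 nats

This redundancy represents potential for compression: the source could be compressed by 0.0532 nats per symbol.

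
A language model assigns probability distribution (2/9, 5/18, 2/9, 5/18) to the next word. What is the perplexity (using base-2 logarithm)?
3.9753

Perplexity is 2^H (or exp(H) for natural log).

First, H = -Σ p log p = 1.9911 bits
Perplexity = 2^1.9911 = 3.9753

Interpretation: The model's uncertainty is equivalent to choosing uniformly among 4.0 options.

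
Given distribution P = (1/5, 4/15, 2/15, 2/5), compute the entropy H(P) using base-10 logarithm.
0.5687 dits

Shannon entropy is H(X) = -Σ p(x) log p(x).

For P = (1/5, 4/15, 2/15, 2/5):
H = -1/5 × log_10(1/5) -4/15 × log_10(4/15) -2/15 × log_10(2/15) -2/5 × log_10(2/5)
H = 0.5687 dits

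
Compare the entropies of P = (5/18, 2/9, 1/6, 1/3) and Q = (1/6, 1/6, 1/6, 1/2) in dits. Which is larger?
P

Computing entropies in dits:
H(P) = 0.5884
H(Q) = 0.5396

Distribution P has higher entropy.

Intuition: The distribution closer to uniform (more spread out) has higher entropy.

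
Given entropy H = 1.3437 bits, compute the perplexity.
2.5380

Perplexity is 2^H (or exp(H) for natural log).

H = 1.3437 bits
Perplexity = 2^1.3437 = 2.5380

Interpretation: The model's uncertainty is equivalent to choosing uniformly among 2.5 options.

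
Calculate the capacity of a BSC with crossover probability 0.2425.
0.2008 bits

For a binary symmetric channel (BSC) with error probability p:
Capacity C = 1 - H(p) bits per symbol

where H(p) = -p log₂(p) - (1-p) log₂(1-p) is the binary entropy function.

H(0.2425) = 0.7992 bits
C = 1 - 0.7992 = 0.2008 bits per symbol

This means we can reliably transmit up to 0.2008 bits of information per channel use.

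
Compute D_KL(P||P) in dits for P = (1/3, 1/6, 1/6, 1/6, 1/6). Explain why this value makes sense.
0.0000 dits

KL divergence satisfies the Gibbs inequality: D_KL(P||Q) ≥ 0 for all distributions P, Q.

D_KL(P||Q) = Σ p(x) log(p(x)/q(x))
Each term is p(x) × log_10(p(x)/p(x)) = p(x) × log_10(1) = 0, so the sum is 0.
D_KL(P||Q) = 0.0000 dits

When P = Q, the KL divergence is exactly 0, as there is no 'divergence' between identical distributions.

This non-negativity is a fundamental property: relative entropy cannot be negative because it measures how different Q is from P.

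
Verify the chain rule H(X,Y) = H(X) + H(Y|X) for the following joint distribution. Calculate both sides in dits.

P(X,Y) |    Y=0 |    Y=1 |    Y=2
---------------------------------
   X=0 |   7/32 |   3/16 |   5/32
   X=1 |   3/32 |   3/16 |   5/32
H(X,Y) = 0.7653, H(X) = 0.2976, H(Y|X) = 0.4677 (all in dits)

Chain rule: H(X,Y) = H(X) + H(Y|X)

Left side — joint entropy directly:
H(X,Y) = -Σ p(x,y) log p(x,y) = 0.7653 dits

Right side — compute H(Y|X) from the conditional distributions:
P(X) = (9/16, 7/16), so H(X) = 0.2976 dits
H(Y|X) = Σ_x P(X=x) · H(Y|X=x):
  P(Y|X=0) = (7/18, 1/3, 5/18), H(Y|X=0) = 0.4731, weight P(X=0) = 9/16
  P(Y|X=1) = (3/14, 3/7, 5/14), H(Y|X=1) = 0.4608, weight P(X=1) = 7/16
H(Y|X) = 0.4677 dits

H(X) + H(Y|X) = 0.2976 + 0.4677 = 0.7653 dits

Both sides equal 0.7653 dits. ✓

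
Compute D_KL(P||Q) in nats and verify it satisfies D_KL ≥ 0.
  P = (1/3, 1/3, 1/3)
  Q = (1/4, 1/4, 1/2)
0.0566 nats

KL divergence satisfies the Gibbs inequality: D_KL(P||Q) ≥ 0 for all distributions P, Q.

D_KL(P||Q) = Σ p(x) log(p(x)/q(x))
Term by term:
  x=0: 1/3 × log_e[(1/3)/(1/4)] = 0.0959
  x=1: 1/3 × log_e[(1/3)/(1/4)] = 0.0959
  x=2: 1/3 × log_e[(1/3)/(1/2)] = -0.1352
D_KL(P||Q) = 0.0566 nats

D_KL(P||Q) = 0.0566 ≥ 0 ✓

This non-negativity is a fundamental property: relative entropy cannot be negative because it measures how different Q is from P.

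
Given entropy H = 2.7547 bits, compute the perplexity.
6.7491

Perplexity is 2^H (or exp(H) for natural log).

H = 2.7547 bits
Perplexity = 2^2.7547 = 6.7491

Interpretation: The model's uncertainty is equivalent to choosing uniformly among 6.7 options.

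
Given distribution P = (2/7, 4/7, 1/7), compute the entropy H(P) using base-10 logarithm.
0.4151 dits

Shannon entropy is H(X) = -Σ p(x) log p(x).

For P = (2/7, 4/7, 1/7):
H = -2/7 × log_10(2/7) -4/7 × log_10(4/7) -1/7 × log_10(1/7)
H = 0.4151 dits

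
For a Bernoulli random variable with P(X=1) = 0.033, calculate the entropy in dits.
0.0630 dits

The binary entropy function is:
H(p) = -p log(p) - (1-p) log(1-p)

H(0.033) = -0.033 × log_10(0.033) - 0.967 × log_10(0.967)
H(0.033) = 0.0630 dits

Note: Binary entropy is maximized at p=0.5 (H=1 bit) and minimized at p=0 or p=1 (H=0).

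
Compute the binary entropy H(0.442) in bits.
0.9903 bits

The binary entropy function is:
H(p) = -p log(p) - (1-p) log(1-p)

H(0.442) = -0.442 × log_2(0.442) - 0.558 × log_2(0.558)
H(0.442) = 0.9903 bits

Note: Binary entropy is maximized at p=0.5 (H=1 bit) and minimized at p=0 or p=1 (H=0).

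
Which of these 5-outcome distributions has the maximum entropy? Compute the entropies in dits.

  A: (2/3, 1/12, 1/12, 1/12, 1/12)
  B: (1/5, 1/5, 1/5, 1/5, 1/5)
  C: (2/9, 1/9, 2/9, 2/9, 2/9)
B

For a discrete distribution over n outcomes, entropy is maximized by the uniform distribution.

Computing entropies:
H(A) = 0.4771 dits
H(B) = 0.6990 dits
H(C) = 0.6867 dits

The uniform distribution (where all probabilities equal 1/5) achieves the maximum entropy of log_10(5) = 0.6990 dits.

Distribution B has the highest entropy.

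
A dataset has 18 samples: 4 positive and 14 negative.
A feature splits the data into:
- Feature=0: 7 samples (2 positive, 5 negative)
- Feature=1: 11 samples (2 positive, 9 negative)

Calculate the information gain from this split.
0.0105 bits

Information Gain = H(Y) - H(Y|Feature)

Before split:
P(positive) = 4/18 = 0.2222
H(Y) = 0.7642 bits

After split:
Feature=0: H = 0.8631 bits (weight = 7/18)
Feature=1: H = 0.6840 bits (weight = 11/18)
H(Y|Feature) = (7/18)×0.8631 + (11/18)×0.6840 = 0.7537 bits

Information Gain = 0.7642 - 0.7537 = 0.0105 bits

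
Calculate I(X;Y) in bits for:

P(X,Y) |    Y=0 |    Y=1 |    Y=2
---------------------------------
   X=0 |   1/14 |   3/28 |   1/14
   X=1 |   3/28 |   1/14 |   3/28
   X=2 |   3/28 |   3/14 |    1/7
0.0284 bits

Mutual information: I(X;Y) = H(X) + H(Y) - H(X,Y)

Marginals:
P(X) = (1/4, 2/7, 13/28), H(X) = 1.5303 bits
P(Y) = (2/7, 11/28, 9/28), H(Y) = 1.5722 bits

Joint entropy: H(X,Y) = 3.0742 bits

I(X;Y) = 1.5303 + 1.5722 - 3.0742 = 0.0284 bits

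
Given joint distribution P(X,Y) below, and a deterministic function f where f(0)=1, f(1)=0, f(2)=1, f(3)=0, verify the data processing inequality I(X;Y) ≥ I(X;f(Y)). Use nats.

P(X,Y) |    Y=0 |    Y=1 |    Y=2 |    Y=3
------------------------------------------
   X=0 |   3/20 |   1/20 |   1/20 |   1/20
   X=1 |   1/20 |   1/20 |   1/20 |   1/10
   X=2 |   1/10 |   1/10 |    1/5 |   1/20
I(X;Y) = 0.0875, I(X;f(Y)) = 0.0274, inequality holds: 0.0875 ≥ 0.0274

Data Processing Inequality: For any Markov chain X → Y → Z, we have I(X;Y) ≥ I(X;Z).

Here Z = f(Y) is a deterministic function of Y, forming X → Y → Z.

Original I(X;Y) = 0.0875 nats

After applying f:
P(X,Z) where Z=f(Y):
- P(X,Z=0) = P(X,Y=1) + P(X,Y=3)
- P(X,Z=1) = P(X,Y=0) + P(X,Y=2)

I(X;Z) = I(X;f(Y)) = 0.0274 nats

Verification: 0.0875 ≥ 0.0274 ✓

Information cannot be created by processing; the function f can only lose information about X.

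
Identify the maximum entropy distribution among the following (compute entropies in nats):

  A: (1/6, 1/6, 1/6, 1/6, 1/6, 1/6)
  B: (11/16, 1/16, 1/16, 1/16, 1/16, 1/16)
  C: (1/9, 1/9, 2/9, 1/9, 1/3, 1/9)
A

For a discrete distribution over n outcomes, entropy is maximized by the uniform distribution.

Computing entropies:
H(A) = 1.7918 nats
H(B) = 1.1240 nats
H(C) = 1.6770 nats

The uniform distribution (where all probabilities equal 1/6) achieves the maximum entropy of log_e(6) = 1.7918 nats.

Distribution A has the highest entropy.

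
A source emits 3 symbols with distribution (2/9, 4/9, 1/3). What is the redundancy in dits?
0.0164 dits

Redundancy measures how far a source is from maximum entropy:
R = H_max - H(X)

Maximum entropy for 3 symbols: H_max = log_10(3) = 0.4771 dits
Actual entropy: H(X) = 0.4607 dits
Redundancy: R = 0.4771 - 0.4607 = 0.0164 dits

This redundancy represents potential for compression: the source could be compressed by 0.0164 dits per symbol.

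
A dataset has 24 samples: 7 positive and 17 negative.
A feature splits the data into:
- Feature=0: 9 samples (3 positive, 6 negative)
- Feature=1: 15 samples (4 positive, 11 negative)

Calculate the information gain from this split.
0.0036 bits

Information Gain = H(Y) - H(Y|Feature)

Before split:
P(positive) = 7/24 = 0.2917
H(Y) = 0.8709 bits

After split:
Feature=0: H = 0.9183 bits (weight = 9/24)
Feature=1: H = 0.8366 bits (weight = 15/24)
H(Y|Feature) = (9/24)×0.9183 + (15/24)×0.8366 = 0.8673 bits

Information Gain = 0.8709 - 0.8673 = 0.0036 bits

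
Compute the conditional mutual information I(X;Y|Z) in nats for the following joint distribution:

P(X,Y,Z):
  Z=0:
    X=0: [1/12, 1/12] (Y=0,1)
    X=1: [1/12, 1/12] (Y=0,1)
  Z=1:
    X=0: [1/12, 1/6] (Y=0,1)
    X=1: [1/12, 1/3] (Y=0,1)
0.0073 nats

Conditional mutual information: I(X;Y|Z) = H(X|Z) + H(Y|Z) - H(X,Y|Z)

H(Z) = 0.6365
H(X,Z) = 1.3086 → H(X|Z) = 0.6721
H(Y,Z) = 1.2425 → H(Y|Z) = 0.6059
H(X,Y,Z) = 1.9073 → H(X,Y|Z) = 1.2708

I(X;Y|Z) = 0.6721 + 0.6059 - 1.2708 = 0.0073 nats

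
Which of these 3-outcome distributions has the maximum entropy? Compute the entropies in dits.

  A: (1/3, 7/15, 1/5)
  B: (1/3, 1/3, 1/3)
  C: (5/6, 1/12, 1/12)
B

For a discrete distribution over n outcomes, entropy is maximized by the uniform distribution.

Computing entropies:
H(A) = 0.4533 dits
H(B) = 0.4771 dits
H(C) = 0.2458 dits

The uniform distribution (where all probabilities equal 1/3) achieves the maximum entropy of log_10(3) = 0.4771 dits.

Distribution B has the highest entropy.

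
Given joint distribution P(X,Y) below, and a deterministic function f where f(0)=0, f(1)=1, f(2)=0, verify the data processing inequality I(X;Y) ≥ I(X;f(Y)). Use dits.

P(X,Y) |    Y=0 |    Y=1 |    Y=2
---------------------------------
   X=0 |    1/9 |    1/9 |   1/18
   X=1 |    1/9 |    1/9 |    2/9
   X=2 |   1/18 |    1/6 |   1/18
I(X;Y) = 0.0305, I(X;f(Y)) = 0.0193, inequality holds: 0.0305 ≥ 0.0193

Data Processing Inequality: For any Markov chain X → Y → Z, we have I(X;Y) ≥ I(X;Z).

Here Z = f(Y) is a deterministic function of Y, forming X → Y → Z.

Original I(X;Y) = 0.0305 dits

After applying f:
P(X,Z) where Z=f(Y):
- P(X,Z=0) = P(X,Y=0) + P(X,Y=2)
- P(X,Z=1) = P(X,Y=1)

I(X;Z) = I(X;f(Y)) = 0.0193 dits

Verification: 0.0305 ≥ 0.0193 ✓

Information cannot be created by processing; the function f can only lose information about X.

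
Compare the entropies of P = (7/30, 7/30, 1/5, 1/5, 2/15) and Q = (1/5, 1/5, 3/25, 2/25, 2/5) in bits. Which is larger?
P

Computing entropies in bits:
H(P) = 2.2961
H(Q) = 2.1161

Distribution P has higher entropy.

Intuition: The distribution closer to uniform (more spread out) has higher entropy.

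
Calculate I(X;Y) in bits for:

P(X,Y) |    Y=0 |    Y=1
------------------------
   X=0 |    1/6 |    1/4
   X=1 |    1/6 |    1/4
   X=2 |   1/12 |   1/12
0.0041 bits

Mutual information: I(X;Y) = H(X) + H(Y) - H(X,Y)

Marginals:
P(X) = (5/12, 5/12, 1/6), H(X) = 1.4834 bits
P(Y) = (5/12, 7/12), H(Y) = 0.9799 bits

Joint entropy: H(X,Y) = 2.4591 bits

I(X;Y) = 1.4834 + 0.9799 - 2.4591 = 0.0041 bits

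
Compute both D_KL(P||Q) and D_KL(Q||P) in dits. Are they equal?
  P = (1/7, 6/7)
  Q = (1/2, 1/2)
D_KL(P||Q) = 0.1229, D_KL(Q||P) = 0.1550

KL divergence is not symmetric: D_KL(P||Q) ≠ D_KL(Q||P) in general.

D_KL(P||Q) = 0.1229 dits
D_KL(Q||P) = 0.1550 dits

No, they are not equal!

This asymmetry is why KL divergence is not a true distance metric.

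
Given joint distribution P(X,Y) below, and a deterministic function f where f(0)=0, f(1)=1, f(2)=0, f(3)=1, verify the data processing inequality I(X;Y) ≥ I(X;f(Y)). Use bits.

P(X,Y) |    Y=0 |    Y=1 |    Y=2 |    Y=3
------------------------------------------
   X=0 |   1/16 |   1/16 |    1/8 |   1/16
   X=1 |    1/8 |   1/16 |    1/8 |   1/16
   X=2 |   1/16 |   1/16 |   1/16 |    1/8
I(X;Y) = 0.0567, I(X;f(Y)) = 0.0375, inequality holds: 0.0567 ≥ 0.0375

Data Processing Inequality: For any Markov chain X → Y → Z, we have I(X;Y) ≥ I(X;Z).

Here Z = f(Y) is a deterministic function of Y, forming X → Y → Z.

Original I(X;Y) = 0.0567 bits

After applying f:
P(X,Z) where Z=f(Y):
- P(X,Z=0) = P(X,Y=0) + P(X,Y=2)
- P(X,Z=1) = P(X,Y=1) + P(X,Y=3)

I(X;Z) = I(X;f(Y)) = 0.0375 bits

Verification: 0.0567 ≥ 0.0375 ✓

Information cannot be created by processing; the function f can only lose information about X.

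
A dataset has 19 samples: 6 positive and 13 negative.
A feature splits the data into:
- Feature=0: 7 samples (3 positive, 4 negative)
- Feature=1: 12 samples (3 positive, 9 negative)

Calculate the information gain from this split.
0.0244 bits

Information Gain = H(Y) - H(Y|Feature)

Before split:
P(positive) = 6/19 = 0.3158
H(Y) = 0.8997 bits

After split:
Feature=0: H = 0.9852 bits (weight = 7/19)
Feature=1: H = 0.8113 bits (weight = 12/19)
H(Y|Feature) = (7/19)×0.9852 + (12/19)×0.8113 = 0.8754 bits

Information Gain = 0.8997 - 0.8754 = 0.0244 bits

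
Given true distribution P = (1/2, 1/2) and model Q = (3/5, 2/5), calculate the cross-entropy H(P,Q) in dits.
0.3099 dits

Cross-entropy: H(P,Q) = -Σ p(x) log q(x)

Alternatively: H(P,Q) = H(P) + D_KL(P||Q)
H(P) = 0.3010 dits
D_KL(P||Q) = 0.0089 dits

H(P,Q) = 0.3010 + 0.0089 = 0.3099 dits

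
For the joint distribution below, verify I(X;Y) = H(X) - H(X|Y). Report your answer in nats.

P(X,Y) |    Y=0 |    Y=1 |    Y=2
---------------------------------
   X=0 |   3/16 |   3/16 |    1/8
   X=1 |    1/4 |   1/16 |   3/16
I(X;Y) = 0.0435 nats

Mutual information has multiple equivalent forms:
- I(X;Y) = H(X) - H(X|Y)
- I(X;Y) = H(Y) - H(Y|X)
- I(X;Y) = H(X) + H(Y) - H(X,Y)

Computing all quantities:
H(X) = 0.6931, H(Y) = 1.0717, H(X,Y) = 1.7214
H(X|Y) = 0.6497, H(Y|X) = 1.0283

Verification:
H(X) - H(X|Y) = 0.6931 - 0.6497 = 0.0435
H(Y) - H(Y|X) = 1.0717 - 1.0283 = 0.0435
H(X) + H(Y) - H(X,Y) = 0.6931 + 1.0717 - 1.7214 = 0.0435

All forms give I(X;Y) = 0.0435 nats. ✓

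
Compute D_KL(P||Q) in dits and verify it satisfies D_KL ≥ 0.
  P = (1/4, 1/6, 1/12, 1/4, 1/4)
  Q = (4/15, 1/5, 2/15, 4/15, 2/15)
0.0240 dits

KL divergence satisfies the Gibbs inequality: D_KL(P||Q) ≥ 0 for all distributions P, Q.

D_KL(P||Q) = Σ p(x) log(p(x)/q(x))
Term by term:
  x=0: 1/4 × log_10[(1/4)/(4/15)] = -0.0070
  x=1: 1/6 × log_10[(1/6)/(1/5)] = -0.0132
  x=2: 1/12 × log_10[(1/12)/(2/15)] = -0.0170
  x=3: 1/4 × log_10[(1/4)/(4/15)] = -0.0070
  x=4: 1/4 × log_10[(1/4)/(2/15)] = 0.0683
D_KL(P||Q) = 0.0240 dits

D_KL(P||Q) = 0.0240 ≥ 0 ✓

This non-negativity is a fundamental property: relative entropy cannot be negative because it measures how different Q is from P.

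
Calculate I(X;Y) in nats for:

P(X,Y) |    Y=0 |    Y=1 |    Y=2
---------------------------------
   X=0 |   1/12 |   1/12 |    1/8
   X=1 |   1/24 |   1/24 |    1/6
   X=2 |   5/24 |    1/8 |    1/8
0.0569 nats

Mutual information: I(X;Y) = H(X) + H(Y) - H(X,Y)

Marginals:
P(X) = (7/24, 1/4, 11/24), H(X) = 1.0635 nats
P(Y) = (1/3, 1/4, 5/12), H(Y) = 1.0776 nats

Joint entropy: H(X,Y) = 2.0842 nats

I(X;Y) = 1.0635 + 1.0776 - 2.0842 = 0.0569 nats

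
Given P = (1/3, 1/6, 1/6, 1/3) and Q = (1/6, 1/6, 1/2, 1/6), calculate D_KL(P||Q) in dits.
0.1212 dits

KL divergence: D_KL(P||Q) = Σ p(x) log(p(x)/q(x))

Computing term by term:
  x=0: 1/3 × log_10[(1/3)/(1/6)] = 1/3 × 0.3010 = 0.1003
  x=1: 1/6 × log_10[(1/6)/(1/6)] = 1/6 × 0.0000 = 0.0000
  x=2: 1/6 × log_10[(1/6)/(1/2)] = 1/6 × -0.4771 = -0.0795
  x=3: 1/3 × log_10[(1/3)/(1/6)] = 1/3 × 0.3010 = 0.1003

D_KL(P||Q) = 0.1212 dits

Note: KL divergence is always non-negative and equals 0 iff P = Q.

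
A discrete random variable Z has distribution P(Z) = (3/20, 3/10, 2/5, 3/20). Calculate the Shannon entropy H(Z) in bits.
1.8710 bits

Shannon entropy is H(X) = -Σ p(x) log p(x).

For P = (3/20, 3/10, 2/5, 3/20):
H = -3/20 × log_2(3/20) -3/10 × log_2(3/10) -2/5 × log_2(2/5) -3/20 × log_2(3/20)
H = 1.8710 bits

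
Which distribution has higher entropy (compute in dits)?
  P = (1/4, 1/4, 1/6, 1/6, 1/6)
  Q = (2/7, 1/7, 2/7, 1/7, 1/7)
P

Computing entropies in dits:
H(P) = 0.6901
H(Q) = 0.6731

Distribution P has higher entropy.

Intuition: The distribution closer to uniform (more spread out) has higher entropy.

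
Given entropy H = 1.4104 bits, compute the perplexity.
2.6581

Perplexity is 2^H (or exp(H) for natural log).

H = 1.4104 bits
Perplexity = 2^1.4104 = 2.6581

Interpretation: The model's uncertainty is equivalent to choosing uniformly among 2.7 options.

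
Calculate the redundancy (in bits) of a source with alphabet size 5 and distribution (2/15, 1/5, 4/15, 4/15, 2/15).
0.0654 bits

Redundancy measures how far a source is from maximum entropy:
R = H_max - H(X)

Maximum entropy for 5 symbols: H_max = log_2(5) = 2.3219 bits
Actual entropy: H(X) = 2.2566 bits
Redundancy: R = 2.3219 - 2.2566 = 0.0654 bits

This redundancy represents potential for compression: the source could be compressed by 0.0654 bits per symbol.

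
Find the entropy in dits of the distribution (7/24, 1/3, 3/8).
0.4749 dits

Shannon entropy is H(X) = -Σ p(x) log p(x).

For P = (7/24, 1/3, 3/8):
H = -7/24 × log_10(7/24) -1/3 × log_10(1/3) -3/8 × log_10(3/8)
H = 0.4749 dits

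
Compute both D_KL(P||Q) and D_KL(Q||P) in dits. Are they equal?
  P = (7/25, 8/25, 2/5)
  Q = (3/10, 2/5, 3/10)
D_KL(P||Q) = 0.0106, D_KL(Q||P) = 0.0103

KL divergence is not symmetric: D_KL(P||Q) ≠ D_KL(Q||P) in general.

D_KL(P||Q) = 0.0106 dits
D_KL(Q||P) = 0.0103 dits

No, they are not equal!

This asymmetry is why KL divergence is not a true distance metric.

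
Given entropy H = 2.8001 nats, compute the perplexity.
16.4463

Perplexity is e^H (or exp(H) for natural log).

H = 2.8001 nats
Perplexity = e^2.8001 = 16.4463

Interpretation: The model's uncertainty is equivalent to choosing uniformly among 16.4 options.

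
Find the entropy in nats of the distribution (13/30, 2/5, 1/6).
1.0275 nats

Shannon entropy is H(X) = -Σ p(x) log p(x).

For P = (13/30, 2/5, 1/6):
H = -13/30 × log_e(13/30) -2/5 × log_e(2/5) -1/6 × log_e(1/6)
H = 1.0275 nats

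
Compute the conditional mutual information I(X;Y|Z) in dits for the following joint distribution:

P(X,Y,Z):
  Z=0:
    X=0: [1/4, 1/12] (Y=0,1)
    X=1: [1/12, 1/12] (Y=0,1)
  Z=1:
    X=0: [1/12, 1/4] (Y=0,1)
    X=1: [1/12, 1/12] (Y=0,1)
0.0133 dits

Conditional mutual information: I(X;Y|Z) = H(X|Z) + H(Y|Z) - H(X,Y|Z)

H(Z) = 0.3010
H(X,Z) = 0.5775 → H(X|Z) = 0.2764
H(Y,Z) = 0.5775 → H(Y|Z) = 0.2764
H(X,Y,Z) = 0.8406 → H(X,Y|Z) = 0.5396

I(X;Y|Z) = 0.2764 + 0.2764 - 0.5396 = 0.0133 dits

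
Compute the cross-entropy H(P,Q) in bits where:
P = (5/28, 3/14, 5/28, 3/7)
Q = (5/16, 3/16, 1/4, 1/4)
2.0314 bits

Cross-entropy: H(P,Q) = -Σ p(x) log q(x)

Alternatively: H(P,Q) = H(P) + D_KL(P||Q)
H(P) = 1.8878 bits
D_KL(P||Q) = 0.1437 bits

H(P,Q) = 1.8878 + 0.1437 = 2.0314 bits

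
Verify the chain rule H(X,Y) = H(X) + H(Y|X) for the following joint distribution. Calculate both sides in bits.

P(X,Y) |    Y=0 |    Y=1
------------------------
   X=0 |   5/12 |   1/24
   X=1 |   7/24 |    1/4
H(X,Y) = 1.7358, H(X) = 0.9950, H(Y|X) = 0.7408 (all in bits)

Chain rule: H(X,Y) = H(X) + H(Y|X)

Left side — joint entropy directly:
H(X,Y) = -Σ p(x,y) log p(x,y) = 1.7358 bits

Right side — compute H(Y|X) from the conditional distributions:
P(X) = (11/24, 13/24), so H(X) = 0.9950 bits
H(Y|X) = Σ_x P(X=x) · H(Y|X=x):
  P(Y|X=0) = (10/11, 1/11), H(Y|X=0) = 0.4395, weight P(X=0) = 11/24
  P(Y|X=1) = (7/13, 6/13), H(Y|X=1) = 0.9957, weight P(X=1) = 13/24
H(Y|X) = 0.7408 bits

H(X) + H(Y|X) = 0.9950 + 0.7408 = 1.7358 bits

Both sides equal 1.7358 bits. ✓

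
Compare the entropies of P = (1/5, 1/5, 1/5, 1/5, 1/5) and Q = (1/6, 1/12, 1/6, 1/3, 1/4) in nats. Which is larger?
P

Computing entropies in nats:
H(P) = 1.6094
H(Q) = 1.5171

Distribution P has higher entropy.

Intuition: The distribution closer to uniform (more spread out) has higher entropy.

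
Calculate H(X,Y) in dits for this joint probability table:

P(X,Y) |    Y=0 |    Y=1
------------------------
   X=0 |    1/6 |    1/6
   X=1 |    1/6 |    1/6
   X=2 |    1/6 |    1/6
0.7782 dits

Joint entropy is H(X,Y) = -Σ_{x,y} p(x,y) log p(x,y).

Summing over all non-zero entries:
H(X,Y) = -[1/6·log_10(1/6) + 1/6·log_10(1/6) + 1/6·log_10(1/6) + 1/6·log_10(1/6) + 1/6·log_10(1/6) + 1/6·log_10(1/6)]
H(X,Y) = 0.7782 dits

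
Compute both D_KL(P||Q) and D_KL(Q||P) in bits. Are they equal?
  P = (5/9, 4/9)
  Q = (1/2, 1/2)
D_KL(P||Q) = 0.0089, D_KL(Q||P) = 0.0090

KL divergence is not symmetric: D_KL(P||Q) ≠ D_KL(Q||P) in general.

D_KL(P||Q) = 0.0089 bits
D_KL(Q||P) = 0.0090 bits

No, they are not equal!

This asymmetry is why KL divergence is not a true distance metric.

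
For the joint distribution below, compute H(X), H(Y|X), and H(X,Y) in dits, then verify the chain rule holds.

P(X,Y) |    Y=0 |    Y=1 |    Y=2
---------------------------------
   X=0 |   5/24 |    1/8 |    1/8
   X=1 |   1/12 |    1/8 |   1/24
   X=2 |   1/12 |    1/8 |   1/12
H(X,Y) = 0.9208, H(X) = 0.4619, H(Y|X) = 0.4589 (all in dits)

Chain rule: H(X,Y) = H(X) + H(Y|X)

Left side — joint entropy directly:
H(X,Y) = -Σ p(x,y) log p(x,y) = 0.9208 dits

Right side — compute H(Y|X) from the conditional distributions:
P(X) = (11/24, 1/4, 7/24), so H(X) = 0.4619 dits
H(Y|X) = Σ_x P(X=x) · H(Y|X=x):
  P(Y|X=0) = (5/11, 3/11, 3/11), H(Y|X=0) = 0.4634, weight P(X=0) = 11/24
  P(Y|X=1) = (1/3, 1/2, 1/6), H(Y|X=1) = 0.4392, weight P(X=1) = 1/4
  P(Y|X=2) = (2/7, 3/7, 2/7), H(Y|X=2) = 0.4686, weight P(X=2) = 7/24
H(Y|X) = 0.4589 dits

H(X) + H(Y|X) = 0.4619 + 0.4589 = 0.9208 dits

Both sides equal 0.9208 dits. ✓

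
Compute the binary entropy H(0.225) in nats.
0.5332 nats

The binary entropy function is:
H(p) = -p log(p) - (1-p) log(1-p)

H(0.225) = -0.225 × log_e(0.225) - 0.775 × log_e(0.775)
H(0.225) = 0.5332 nats

Note: Binary entropy is maximized at p=0.5 (H=1 bit) and minimized at p=0 or p=1 (H=0).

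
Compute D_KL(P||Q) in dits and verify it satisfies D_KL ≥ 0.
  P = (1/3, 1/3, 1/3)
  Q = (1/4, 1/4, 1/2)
0.0246 dits

KL divergence satisfies the Gibbs inequality: D_KL(P||Q) ≥ 0 for all distributions P, Q.

D_KL(P||Q) = Σ p(x) log(p(x)/q(x))
Term by term:
  x=0: 1/3 × log_10[(1/3)/(1/4)] = 0.0416
  x=1: 1/3 × log_10[(1/3)/(1/4)] = 0.0416
  x=2: 1/3 × log_10[(1/3)/(1/2)] = -0.0587
D_KL(P||Q) = 0.0246 dits

D_KL(P||Q) = 0.0246 ≥ 0 ✓

This non-negativity is a fundamental property: relative entropy cannot be negative because it measures how different Q is from P.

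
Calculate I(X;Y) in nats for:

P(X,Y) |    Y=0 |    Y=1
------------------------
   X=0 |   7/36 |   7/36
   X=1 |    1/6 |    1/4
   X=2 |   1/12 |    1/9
0.0042 nats

Mutual information: I(X;Y) = H(X) + H(Y) - H(X,Y)

Marginals:
P(X) = (7/18, 5/12, 7/36), H(X) = 1.0505 nats
P(Y) = (4/9, 5/9), H(Y) = 0.6870 nats

Joint entropy: H(X,Y) = 1.7333 nats

I(X;Y) = 1.0505 + 0.6870 - 1.7333 = 0.0042 nats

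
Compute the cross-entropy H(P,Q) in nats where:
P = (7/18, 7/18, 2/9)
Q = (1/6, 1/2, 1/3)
1.2105 nats

Cross-entropy: H(P,Q) = -Σ p(x) log q(x)

Alternatively: H(P,Q) = H(P) + D_KL(P||Q)
H(P) = 1.0688 nats
D_KL(P||Q) = 0.1417 nats

H(P,Q) = 1.0688 + 0.1417 = 1.2105 nats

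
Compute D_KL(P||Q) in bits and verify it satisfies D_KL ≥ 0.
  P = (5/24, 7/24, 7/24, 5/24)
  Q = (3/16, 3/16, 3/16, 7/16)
0.1805 bits

KL divergence satisfies the Gibbs inequality: D_KL(P||Q) ≥ 0 for all distributions P, Q.

D_KL(P||Q) = Σ p(x) log(p(x)/q(x))
Term by term:
  x=0: 5/24 × log_2[(5/24)/(3/16)] = 0.0317
  x=1: 7/24 × log_2[(7/24)/(3/16)] = 0.1859
  x=2: 7/24 × log_2[(7/24)/(3/16)] = 0.1859
  x=3: 5/24 × log_2[(5/24)/(7/16)] = -0.2230
D_KL(P||Q) = 0.1805 bits

D_KL(P||Q) = 0.1805 ≥ 0 ✓

This non-negativity is a fundamental property: relative entropy cannot be negative because it measures how different Q is from P.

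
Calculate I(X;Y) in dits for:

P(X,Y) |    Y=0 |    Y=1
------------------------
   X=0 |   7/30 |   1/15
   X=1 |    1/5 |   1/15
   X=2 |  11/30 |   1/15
0.0024 dits

Mutual information: I(X;Y) = H(X) + H(Y) - H(X,Y)

Marginals:
P(X) = (3/10, 4/15, 13/30), H(X) = 0.4673 dits
P(Y) = (4/5, 1/5), H(Y) = 0.2173 dits

Joint entropy: H(X,Y) = 0.6823 dits

I(X;Y) = 0.4673 + 0.2173 - 0.6823 = 0.0024 dits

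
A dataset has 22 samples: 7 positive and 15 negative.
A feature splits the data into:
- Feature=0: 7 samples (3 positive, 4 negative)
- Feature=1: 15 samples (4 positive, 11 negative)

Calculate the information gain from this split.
0.0185 bits

Information Gain = H(Y) - H(Y|Feature)

Before split:
P(positive) = 7/22 = 0.3182
H(Y) = 0.9024 bits

After split:
Feature=0: H = 0.9852 bits (weight = 7/22)
Feature=1: H = 0.8366 bits (weight = 15/22)
H(Y|Feature) = (7/22)×0.9852 + (15/22)×0.8366 = 0.8839 bits

Information Gain = 0.9024 - 0.8839 = 0.0185 bits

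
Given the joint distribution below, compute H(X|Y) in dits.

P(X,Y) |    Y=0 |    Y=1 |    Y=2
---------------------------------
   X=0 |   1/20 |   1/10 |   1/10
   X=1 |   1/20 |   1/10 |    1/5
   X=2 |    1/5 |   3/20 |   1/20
0.4223 dits

Using the chain rule: H(X|Y) = H(X,Y) - H(Y)

First, compute H(X,Y) = 0.8983 dits

Marginal P(Y) = (3/10, 7/20, 7/20)
H(Y) = 0.4760 dits

H(X|Y) = H(X,Y) - H(Y) = 0.8983 - 0.4760 = 0.4223 dits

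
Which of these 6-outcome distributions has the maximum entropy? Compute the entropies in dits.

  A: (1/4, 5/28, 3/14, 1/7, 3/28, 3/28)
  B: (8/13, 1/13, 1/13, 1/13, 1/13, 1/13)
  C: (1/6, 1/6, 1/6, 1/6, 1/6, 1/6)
C

For a discrete distribution over n outcomes, entropy is maximized by the uniform distribution.

Computing entropies:
H(A) = 0.7561 dits
H(B) = 0.5582 dits
H(C) = 0.7782 dits

The uniform distribution (where all probabilities equal 1/6) achieves the maximum entropy of log_10(6) = 0.7782 dits.

Distribution C has the highest entropy.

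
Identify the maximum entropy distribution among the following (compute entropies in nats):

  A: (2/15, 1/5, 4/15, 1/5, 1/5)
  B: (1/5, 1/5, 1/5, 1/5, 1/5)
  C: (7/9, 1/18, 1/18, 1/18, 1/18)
B

For a discrete distribution over n outcomes, entropy is maximized by the uniform distribution.

Computing entropies:
H(A) = 1.5868 nats
H(B) = 1.6094 nats
H(C) = 0.8378 nats

The uniform distribution (where all probabilities equal 1/5) achieves the maximum entropy of log_e(5) = 1.6094 nats.

Distribution B has the highest entropy.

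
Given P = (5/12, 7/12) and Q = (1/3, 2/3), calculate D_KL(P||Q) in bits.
0.0218 bits

KL divergence: D_KL(P||Q) = Σ p(x) log(p(x)/q(x))

Computing term by term:
  x=0: 5/12 × log_2[(5/12)/(1/3)] = 5/12 × 0.3219 = 0.1341
  x=1: 7/12 × log_2[(7/12)/(2/3)] = 7/12 × -0.1926 = -0.1124

D_KL(P||Q) = 0.0218 bits

Note: KL divergence is always non-negative and equals 0 iff P = Q.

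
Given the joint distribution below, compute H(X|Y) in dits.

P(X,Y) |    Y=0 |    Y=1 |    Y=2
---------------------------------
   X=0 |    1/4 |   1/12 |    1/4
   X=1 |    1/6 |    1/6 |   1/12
0.2723 dits

Using the chain rule: H(X|Y) = H(X,Y) - H(Y)

First, compute H(X,Y) = 0.7403 dits

Marginal P(Y) = (5/12, 1/4, 1/3)
H(Y) = 0.4680 dits

H(X|Y) = H(X,Y) - H(Y) = 0.7403 - 0.4680 = 0.2723 dits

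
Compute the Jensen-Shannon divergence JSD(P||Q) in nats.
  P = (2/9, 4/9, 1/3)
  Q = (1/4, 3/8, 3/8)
0.0025 nats

Jensen-Shannon divergence is:
JSD(P||Q) = 0.5 × D_KL(P||M) + 0.5 × D_KL(Q||M)
where M = 0.5 × (P + Q) is the mixture distribution.

M = 0.5 × (2/9, 4/9, 1/3) + 0.5 × (1/4, 3/8, 3/8) = (0.236111, 0.409722, 0.354167)

D_KL(P||M) = 0.0025 nats
D_KL(Q||M) = 0.0025 nats

JSD(P||Q) = 0.5 × 0.0025 + 0.5 × 0.0025 = 0.0025 nats

Unlike KL divergence, JSD is symmetric and bounded: 0 ≤ JSD ≤ log(2).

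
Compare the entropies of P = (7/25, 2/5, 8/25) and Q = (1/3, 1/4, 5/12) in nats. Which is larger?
P

Computing entropies in nats:
H(P) = 1.0876
H(Q) = 1.0776

Distribution P has higher entropy.

Intuition: The distribution closer to uniform (more spread out) has higher entropy.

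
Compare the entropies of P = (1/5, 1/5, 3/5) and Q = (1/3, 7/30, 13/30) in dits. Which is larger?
Q

Computing entropies in dits:
H(P) = 0.4127
H(Q) = 0.4639

Distribution Q has higher entropy.

Intuition: The distribution closer to uniform (more spread out) has higher entropy.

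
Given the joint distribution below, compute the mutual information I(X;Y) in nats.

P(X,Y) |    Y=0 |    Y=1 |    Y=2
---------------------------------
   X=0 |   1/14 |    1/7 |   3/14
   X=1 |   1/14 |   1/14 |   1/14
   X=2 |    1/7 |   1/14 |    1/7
0.0334 nats

Mutual information: I(X;Y) = H(X) + H(Y) - H(X,Y)

Marginals:
P(X) = (3/7, 3/14, 5/14), H(X) = 1.0609 nats
P(Y) = (2/7, 2/7, 3/7), H(Y) = 1.0790 nats

Joint entropy: H(X,Y) = 2.1066 nats

I(X;Y) = 1.0609 + 1.0790 - 2.1066 = 0.0334 nats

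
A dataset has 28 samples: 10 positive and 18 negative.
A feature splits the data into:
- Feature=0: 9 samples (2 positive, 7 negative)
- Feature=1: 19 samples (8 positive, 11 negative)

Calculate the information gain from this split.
0.0283 bits

Information Gain = H(Y) - H(Y|Feature)

Before split:
P(positive) = 10/28 = 0.3571
H(Y) = 0.9403 bits

After split:
Feature=0: H = 0.7642 bits (weight = 9/28)
Feature=1: H = 0.9819 bits (weight = 19/28)
H(Y|Feature) = (9/28)×0.7642 + (19/28)×0.9819 = 0.9120 bits

Information Gain = 0.9403 - 0.9120 = 0.0283 bits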